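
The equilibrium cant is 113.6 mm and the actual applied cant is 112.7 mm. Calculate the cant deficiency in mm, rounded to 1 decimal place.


Cant deficiency = equilibrium cant - actual cant
CD = 113.6 - 112.7
CD = 0.9 mm

0.9


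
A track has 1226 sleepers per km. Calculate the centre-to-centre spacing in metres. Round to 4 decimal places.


Spacing = 1000 m / number of sleepers
Spacing = 1000 / 1226
Spacing = 0.8157 m

0.8157


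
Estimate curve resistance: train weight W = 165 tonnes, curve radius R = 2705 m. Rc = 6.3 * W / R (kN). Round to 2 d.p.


Rc = 6.3 * W / R
Rc = 6.3 * 165 / 2705
Rc = 1039.5 / 2705
Rc = 0.38 kN

0.38


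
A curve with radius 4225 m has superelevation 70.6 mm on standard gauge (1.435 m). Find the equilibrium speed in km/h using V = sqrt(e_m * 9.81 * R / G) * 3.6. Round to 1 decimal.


Convert cant: e = 70.6 mm = 0.0706 m
V_ms = sqrt(0.0706 * 9.81 * 4225 / 1.435)
V_ms = sqrt(2039.146934) = 45.1569 m/s
V = 45.1569 * 3.6 = 162.6 km/h

162.6


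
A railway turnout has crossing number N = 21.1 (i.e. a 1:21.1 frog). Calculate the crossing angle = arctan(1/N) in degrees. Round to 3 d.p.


1/N = 1/21.1 = 0.047393
angle = arctan(0.047393) = 0.047358 rad
angle = 0.047358 * 180/pi = 2.713 degrees

2.713


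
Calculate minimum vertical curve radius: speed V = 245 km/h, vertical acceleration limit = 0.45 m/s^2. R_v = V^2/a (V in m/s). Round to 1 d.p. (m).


Convert speed: V = 245 / 3.6 = 68.0556 m/s
V^2 = 4631.5586 m^2/s^2
R_v = 4631.5586 / 0.45
R_v = 10292.4 m

10292.4


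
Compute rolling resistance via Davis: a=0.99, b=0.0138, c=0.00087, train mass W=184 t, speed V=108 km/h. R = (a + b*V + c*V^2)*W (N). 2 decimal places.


b*V = 0.0138 * 108 = 1.4904
c*V^2 = 0.00087 * 11664 = 10.14768
R_per_t = 0.99 + 1.4904 + 10.14768 = 12.62808 N/t
R_total = 12.62808 * 184 = 2323.57 N

2323.57


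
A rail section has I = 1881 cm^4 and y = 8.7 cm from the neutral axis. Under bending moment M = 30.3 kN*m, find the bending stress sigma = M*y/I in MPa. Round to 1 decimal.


Convert units:
M = 30.3 kN*m = 30300000 N*mm
y = 8.7 cm = 87 mm
I = 1881 cm^4 = 18810000 mm^4
sigma = 30300000 * 87 / 18810000
sigma = 140.1 MPa

140.1


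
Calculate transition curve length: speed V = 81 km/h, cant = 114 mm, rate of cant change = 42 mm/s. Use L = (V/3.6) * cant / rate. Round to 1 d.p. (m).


Convert speed: V = 81 / 3.6 = 22.5 m/s
L = 22.5 * 114 / 42
L = 2565.0 / 42
L = 61.1 m

61.1


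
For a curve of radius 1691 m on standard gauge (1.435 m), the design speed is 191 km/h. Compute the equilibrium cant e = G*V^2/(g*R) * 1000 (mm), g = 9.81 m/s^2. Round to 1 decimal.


Convert speed: V = 191 / 3.6 = 53.0556 m/s
Apply formula: e = 1.435 * 53.0556^2 / (9.81 * 1691)
e = 1.435 * 2814.892 / 16588.71
e = 0.243501 m = 243.5 mm

243.5


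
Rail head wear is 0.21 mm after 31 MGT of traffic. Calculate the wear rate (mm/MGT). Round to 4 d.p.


Wear rate = total wear / cumulative tonnage
Rate = 0.21 / 31
Rate = 0.0068 mm/MGT

0.0068


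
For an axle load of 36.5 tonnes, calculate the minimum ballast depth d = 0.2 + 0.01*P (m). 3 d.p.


d = 0.2 + 0.01 * 36.5
d = 0.2 + 0.365
d = 0.565 m

0.565


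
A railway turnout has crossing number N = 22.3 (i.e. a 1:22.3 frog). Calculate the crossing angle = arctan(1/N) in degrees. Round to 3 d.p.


1/N = 1/22.3 = 0.044843
angle = arctan(0.044843) = 0.044813 rad
angle = 0.044813 * 180/pi = 2.568 degrees

2.568


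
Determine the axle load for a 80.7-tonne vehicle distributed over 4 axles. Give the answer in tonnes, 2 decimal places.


Load per axle = total weight / number of axles
Load = 80.7 / 4
Load = 20.18 tonnes

20.18


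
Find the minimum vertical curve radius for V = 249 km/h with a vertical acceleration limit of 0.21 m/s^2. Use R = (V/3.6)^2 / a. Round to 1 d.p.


Convert speed: V = 249 / 3.6 = 69.1667 m/s
V^2 = 4784.0278 m^2/s^2
R_v = 4784.0278 / 0.21
R_v = 22781.1 m

22781.1


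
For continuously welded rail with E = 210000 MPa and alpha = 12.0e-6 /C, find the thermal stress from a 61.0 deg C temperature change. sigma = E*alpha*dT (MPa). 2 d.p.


sigma = E * alpha * dT
sigma = 210000 * 12.0e-6 * 61.0
sigma = 2.52 * 61.0
sigma = 153.72 MPa

153.72


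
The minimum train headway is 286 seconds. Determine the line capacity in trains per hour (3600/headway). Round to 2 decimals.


Capacity = 3600 / headway
Capacity = 3600 / 286
Capacity = 12.59 trains/hour

12.59


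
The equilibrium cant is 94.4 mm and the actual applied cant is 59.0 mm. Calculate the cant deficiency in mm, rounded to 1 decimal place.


Cant deficiency = equilibrium cant - actual cant
CD = 94.4 - 59.0
CD = 35.4 mm

35.4


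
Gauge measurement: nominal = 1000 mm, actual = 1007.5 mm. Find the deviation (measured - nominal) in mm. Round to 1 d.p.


Deviation = measured - nominal
Deviation = 1007.5 - 1000
Deviation = 7.5 mm

7.5


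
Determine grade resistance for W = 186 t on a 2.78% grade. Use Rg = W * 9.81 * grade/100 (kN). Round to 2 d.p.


Rg = W * 9.81 * grade / 100
Rg = 186 * 9.81 * 2.78 / 100
Rg = 1824.66 * 0.0278
Rg = 50.73 kN

50.73


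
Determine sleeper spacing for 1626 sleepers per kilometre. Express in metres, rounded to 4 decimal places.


Spacing = 1000 m / number of sleepers
Spacing = 1000 / 1626
Spacing = 0.6150 m

0.6150


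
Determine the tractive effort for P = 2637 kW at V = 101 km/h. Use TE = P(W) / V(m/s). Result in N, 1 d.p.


Convert: P = 2637 kW = 2637000 W
V = 101 / 3.6 = 28.0556 m/s
TE = 2637000 / 28.0556
TE = 93992.1 N

93992.1


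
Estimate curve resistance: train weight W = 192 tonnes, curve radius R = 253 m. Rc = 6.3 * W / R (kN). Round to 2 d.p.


Rc = 6.3 * W / R
Rc = 6.3 * 192 / 253
Rc = 1209.6 / 253
Rc = 4.78 kN

4.78


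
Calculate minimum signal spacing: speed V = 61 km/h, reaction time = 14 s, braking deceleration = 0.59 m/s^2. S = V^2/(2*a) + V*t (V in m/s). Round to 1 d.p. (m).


V = 61 / 3.6 = 16.9444 m/s
Braking distance = 16.9444^2 / (2*0.59) = 243.3171 m
Sighting distance = 16.9444 * 14 = 237.2222 m
S = 243.3171 + 237.2222 = 480.5 m

480.5


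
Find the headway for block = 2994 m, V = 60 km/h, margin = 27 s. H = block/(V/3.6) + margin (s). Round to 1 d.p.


V = 60 / 3.6 = 16.6667 m/s
Block traversal time = 2994 / 16.6667 = 179.64 s
Headway = 179.64 + 27
Headway = 206.6 s

206.6


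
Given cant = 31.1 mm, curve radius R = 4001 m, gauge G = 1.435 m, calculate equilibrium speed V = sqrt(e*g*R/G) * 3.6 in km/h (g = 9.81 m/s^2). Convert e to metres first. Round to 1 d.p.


Convert cant: e = 31.1 mm = 0.0311 m
V_ms = sqrt(0.0311 * 9.81 * 4001 / 1.435)
V_ms = sqrt(850.640482) = 29.1657 m/s
V = 29.1657 * 3.6 = 105.0 km/h

105.0


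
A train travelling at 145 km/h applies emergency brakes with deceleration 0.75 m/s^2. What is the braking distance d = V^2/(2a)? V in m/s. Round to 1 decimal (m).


Convert speed: V = 145 / 3.6 = 40.2778 m/s
V^2 = 1622.2994
d = 1622.2994 / (2 * 0.75)
d = 1622.2994 / 1.5
d = 1081.5 m

1081.5


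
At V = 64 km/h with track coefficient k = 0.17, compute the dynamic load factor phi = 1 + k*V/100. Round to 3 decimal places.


phi = 1 + k * V / 100
phi = 1 + 0.17 * 64 / 100
phi = 1 + 0.1088
phi = 1.109

1.109


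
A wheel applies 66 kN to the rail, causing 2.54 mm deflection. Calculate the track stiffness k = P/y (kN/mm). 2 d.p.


Track stiffness k = P / y
k = 66 / 2.54
k = 25.98 kN/mm

25.98


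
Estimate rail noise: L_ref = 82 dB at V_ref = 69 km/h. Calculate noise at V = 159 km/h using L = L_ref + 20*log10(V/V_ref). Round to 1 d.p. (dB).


V/V_ref = 159 / 69 = 2.304348
log10(2.304348) = 0.362548
20 * 0.362548 = 7.251
L = 82 + 7.251 = 89.3 dB

89.3


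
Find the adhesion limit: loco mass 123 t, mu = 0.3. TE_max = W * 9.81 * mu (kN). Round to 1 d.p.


TE_max = W * g * mu
TE_max = 123 * 9.81 * 0.3
TE_max = 1206.63 * 0.3
TE_max = 362.0 kN

362.0


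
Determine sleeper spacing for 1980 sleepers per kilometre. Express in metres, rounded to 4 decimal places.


Spacing = 1000 m / number of sleepers
Spacing = 1000 / 1980
Spacing = 0.5051 m

0.5051


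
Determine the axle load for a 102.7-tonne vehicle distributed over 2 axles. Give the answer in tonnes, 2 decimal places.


Load per axle = total weight / number of axles
Load = 102.7 / 2
Load = 51.35 tonnes

51.35


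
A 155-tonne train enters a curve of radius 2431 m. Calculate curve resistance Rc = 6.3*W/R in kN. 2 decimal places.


Rc = 6.3 * W / R
Rc = 6.3 * 155 / 2431
Rc = 976.5 / 2431
Rc = 0.40 kN

0.40


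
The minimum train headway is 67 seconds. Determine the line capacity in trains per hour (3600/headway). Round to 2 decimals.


Capacity = 3600 / headway
Capacity = 3600 / 67
Capacity = 53.73 trains/hour

53.73


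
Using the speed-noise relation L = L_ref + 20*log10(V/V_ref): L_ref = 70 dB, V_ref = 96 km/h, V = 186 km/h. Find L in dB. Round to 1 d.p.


V/V_ref = 186 / 96 = 1.9375
log10(1.9375) = 0.287242
20 * 0.287242 = 5.7448
L = 70 + 5.7448 = 75.7 dB

75.7


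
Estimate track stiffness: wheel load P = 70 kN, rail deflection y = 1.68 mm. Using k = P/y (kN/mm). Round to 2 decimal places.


Track stiffness k = P / y
k = 70 / 1.68
k = 41.67 kN/mm

41.67


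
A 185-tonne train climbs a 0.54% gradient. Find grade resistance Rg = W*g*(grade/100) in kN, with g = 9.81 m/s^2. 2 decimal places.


Rg = W * 9.81 * grade / 100
Rg = 185 * 9.81 * 0.54 / 100
Rg = 1814.85 * 0.0054
Rg = 9.80 kN

9.80


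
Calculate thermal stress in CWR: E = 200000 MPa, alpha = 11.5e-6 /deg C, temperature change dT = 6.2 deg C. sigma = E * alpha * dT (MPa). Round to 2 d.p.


sigma = E * alpha * dT
sigma = 200000 * 11.5e-6 * 6.2
sigma = 2.3 * 6.2
sigma = 14.26 MPa

14.26


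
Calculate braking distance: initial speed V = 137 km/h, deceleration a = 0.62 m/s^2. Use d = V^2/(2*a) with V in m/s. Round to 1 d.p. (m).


Convert speed: V = 137 / 3.6 = 38.0556 m/s
V^2 = 1448.2253
d = 1448.2253 / (2 * 0.62)
d = 1448.2253 / 1.24
d = 1167.9 m

1167.9


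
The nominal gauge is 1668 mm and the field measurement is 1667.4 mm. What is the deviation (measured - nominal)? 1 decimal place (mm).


Deviation = measured - nominal
Deviation = 1667.4 - 1668
Deviation = -0.6 mm

-0.6


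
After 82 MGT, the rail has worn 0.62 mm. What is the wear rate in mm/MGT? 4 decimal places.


Wear rate = total wear / cumulative tonnage
Rate = 0.62 / 82
Rate = 0.0076 mm/MGT

0.0076


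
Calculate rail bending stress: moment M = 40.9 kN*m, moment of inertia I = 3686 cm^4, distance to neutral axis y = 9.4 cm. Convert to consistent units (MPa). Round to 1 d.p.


Convert units:
M = 40.9 kN*m = 40900000 N*mm
y = 9.4 cm = 94 mm
I = 3686 cm^4 = 36860000 mm^4
sigma = 40900000 * 94 / 36860000
sigma = 104.3 MPa

104.3


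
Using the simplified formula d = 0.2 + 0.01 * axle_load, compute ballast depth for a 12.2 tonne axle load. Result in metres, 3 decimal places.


d = 0.2 + 0.01 * 12.2
d = 0.2 + 0.122
d = 0.322 m

0.322


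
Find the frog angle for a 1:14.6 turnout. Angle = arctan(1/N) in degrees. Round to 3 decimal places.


1/N = 1/14.6 = 0.068493
angle = arctan(0.068493) = 0.068386 rad
angle = 0.068386 * 180/pi = 3.918 degrees

3.918


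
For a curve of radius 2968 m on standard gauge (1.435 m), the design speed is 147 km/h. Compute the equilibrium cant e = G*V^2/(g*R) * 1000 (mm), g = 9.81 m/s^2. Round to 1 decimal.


Convert speed: V = 147 / 3.6 = 40.8333 m/s
Apply formula: e = 1.435 * 40.8333^2 / (9.81 * 2968)
e = 1.435 * 1667.3611 / 29116.08
e = 0.082177 m = 82.2 mm

82.2


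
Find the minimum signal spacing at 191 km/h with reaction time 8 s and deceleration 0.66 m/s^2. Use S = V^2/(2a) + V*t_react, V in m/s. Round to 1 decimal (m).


V = 191 / 3.6 = 53.0556 m/s
Braking distance = 53.0556^2 / (2*0.66) = 2132.4939 m
Sighting distance = 53.0556 * 8 = 424.4444 m
S = 2132.4939 + 424.4444 = 2556.9 m

2556.9


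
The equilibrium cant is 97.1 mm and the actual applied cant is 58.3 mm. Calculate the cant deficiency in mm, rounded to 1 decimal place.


Cant deficiency = equilibrium cant - actual cant
CD = 97.1 - 58.3
CD = 38.8 mm

38.8


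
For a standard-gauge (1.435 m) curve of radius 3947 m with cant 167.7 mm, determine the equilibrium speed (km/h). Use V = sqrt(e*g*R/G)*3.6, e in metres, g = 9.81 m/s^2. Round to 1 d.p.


Convert cant: e = 167.7 mm = 0.1677 m
V_ms = sqrt(0.1677 * 9.81 * 3947 / 1.435)
V_ms = sqrt(4524.986578) = 67.268 m/s
V = 67.268 * 3.6 = 242.2 km/h

242.2


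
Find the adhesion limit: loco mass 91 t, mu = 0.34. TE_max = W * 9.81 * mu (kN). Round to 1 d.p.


TE_max = W * g * mu
TE_max = 91 * 9.81 * 0.34
TE_max = 892.71 * 0.34
TE_max = 303.5 kN

303.5


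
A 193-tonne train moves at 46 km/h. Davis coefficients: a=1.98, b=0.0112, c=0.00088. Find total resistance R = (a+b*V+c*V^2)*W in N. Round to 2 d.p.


b*V = 0.0112 * 46 = 0.5152
c*V^2 = 0.00088 * 2116 = 1.86208
R_per_t = 1.98 + 0.5152 + 1.86208 = 4.35728 N/t
R_total = 4.35728 * 193 = 840.96 N

840.96


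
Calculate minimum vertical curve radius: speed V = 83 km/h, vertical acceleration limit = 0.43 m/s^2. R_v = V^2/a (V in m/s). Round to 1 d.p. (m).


Convert speed: V = 83 / 3.6 = 23.0556 m/s
V^2 = 531.5586 m^2/s^2
R_v = 531.5586 / 0.43
R_v = 1236.2 m

1236.2


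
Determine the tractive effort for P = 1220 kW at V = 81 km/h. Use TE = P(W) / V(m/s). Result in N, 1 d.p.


Convert: P = 1220 kW = 1220000 W
V = 81 / 3.6 = 22.5 m/s
TE = 1220000 / 22.5
TE = 54222.2 N

54222.2


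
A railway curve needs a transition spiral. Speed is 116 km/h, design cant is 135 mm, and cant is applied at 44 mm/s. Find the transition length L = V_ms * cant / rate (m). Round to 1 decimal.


Convert speed: V = 116 / 3.6 = 32.2222 m/s
L = 32.2222 * 135 / 44
L = 4350.0 / 44
L = 98.9 m

98.9


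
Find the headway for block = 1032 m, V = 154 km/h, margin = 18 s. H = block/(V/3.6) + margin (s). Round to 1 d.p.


V = 154 / 3.6 = 42.7778 m/s
Block traversal time = 1032 / 42.7778 = 24.1247 s
Headway = 24.1247 + 18
Headway = 42.1 s

42.1


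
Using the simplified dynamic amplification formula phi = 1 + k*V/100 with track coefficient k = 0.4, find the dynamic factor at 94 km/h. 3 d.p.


phi = 1 + k * V / 100
phi = 1 + 0.4 * 94 / 100
phi = 1 + 0.376
phi = 1.376

1.376


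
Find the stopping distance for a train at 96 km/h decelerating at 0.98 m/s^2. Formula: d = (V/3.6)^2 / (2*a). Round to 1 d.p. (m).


Convert speed: V = 96 / 3.6 = 26.6667 m/s
V^2 = 711.1111
d = 711.1111 / (2 * 0.98)
d = 711.1111 / 1.96
d = 362.8 m

362.8


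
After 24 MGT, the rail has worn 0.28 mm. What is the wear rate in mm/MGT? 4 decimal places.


Wear rate = total wear / cumulative tonnage
Rate = 0.28 / 24
Rate = 0.0117 mm/MGT

0.0117


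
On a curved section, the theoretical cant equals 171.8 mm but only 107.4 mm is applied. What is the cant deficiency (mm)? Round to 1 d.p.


Cant deficiency = equilibrium cant - actual cant
CD = 171.8 - 107.4
CD = 64.4 mm

64.4


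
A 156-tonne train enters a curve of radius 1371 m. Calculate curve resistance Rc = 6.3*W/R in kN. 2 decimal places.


Rc = 6.3 * W / R
Rc = 6.3 * 156 / 1371
Rc = 982.8 / 1371
Rc = 0.72 kN

0.72


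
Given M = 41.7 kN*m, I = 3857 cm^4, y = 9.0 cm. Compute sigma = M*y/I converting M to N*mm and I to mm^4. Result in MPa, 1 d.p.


Convert units:
M = 41.7 kN*m = 41700000 N*mm
y = 9.0 cm = 90 mm
I = 3857 cm^4 = 38570000 mm^4
sigma = 41700000 * 90 / 38570000
sigma = 97.3 MPa

97.3


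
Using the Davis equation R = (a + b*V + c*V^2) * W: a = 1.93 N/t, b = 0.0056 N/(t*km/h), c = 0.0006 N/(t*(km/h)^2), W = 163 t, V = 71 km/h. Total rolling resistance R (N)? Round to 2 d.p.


b*V = 0.0056 * 71 = 0.3976
c*V^2 = 0.0006 * 5041 = 3.0246
R_per_t = 1.93 + 0.3976 + 3.0246 = 5.3522 N/t
R_total = 5.3522 * 163 = 872.41 N

872.41


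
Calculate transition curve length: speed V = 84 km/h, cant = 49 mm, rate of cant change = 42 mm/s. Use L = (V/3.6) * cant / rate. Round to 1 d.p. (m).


Convert speed: V = 84 / 3.6 = 23.3333 m/s
L = 23.3333 * 49 / 42
L = 1143.3333 / 42
L = 27.2 m

27.2


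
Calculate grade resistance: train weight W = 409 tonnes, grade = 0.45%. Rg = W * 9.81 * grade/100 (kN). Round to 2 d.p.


Rg = W * 9.81 * grade / 100
Rg = 409 * 9.81 * 0.45 / 100
Rg = 4012.29 * 0.0045
Rg = 18.06 kN

18.06


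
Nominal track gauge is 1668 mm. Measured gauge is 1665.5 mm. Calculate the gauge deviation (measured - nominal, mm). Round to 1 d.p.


Deviation = measured - nominal
Deviation = 1665.5 - 1668
Deviation = -2.5 mm

-2.5


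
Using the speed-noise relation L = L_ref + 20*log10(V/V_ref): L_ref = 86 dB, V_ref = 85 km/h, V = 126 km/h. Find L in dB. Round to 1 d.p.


V/V_ref = 126 / 85 = 1.482353
log10(1.482353) = 0.170952
20 * 0.170952 = 3.419
L = 86 + 3.419 = 89.4 dB

89.4


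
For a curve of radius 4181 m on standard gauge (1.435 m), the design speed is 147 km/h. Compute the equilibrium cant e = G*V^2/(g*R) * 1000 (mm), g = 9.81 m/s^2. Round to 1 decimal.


Convert speed: V = 147 / 3.6 = 40.8333 m/s
Apply formula: e = 1.435 * 40.8333^2 / (9.81 * 4181)
e = 1.435 * 1667.3611 / 41015.61
e = 0.058335 m = 58.3 mm

58.3


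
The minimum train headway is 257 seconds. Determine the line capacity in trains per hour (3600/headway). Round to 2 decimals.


Capacity = 3600 / headway
Capacity = 3600 / 257
Capacity = 14.01 trains/hour

14.01


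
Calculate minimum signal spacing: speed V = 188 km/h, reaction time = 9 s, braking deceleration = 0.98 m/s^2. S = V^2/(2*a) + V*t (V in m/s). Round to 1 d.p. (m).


V = 188 / 3.6 = 52.2222 m/s
Braking distance = 52.2222^2 / (2*0.98) = 1391.4084 m
Sighting distance = 52.2222 * 9 = 470.0 m
S = 1391.4084 + 470.0 = 1861.4 m

1861.4


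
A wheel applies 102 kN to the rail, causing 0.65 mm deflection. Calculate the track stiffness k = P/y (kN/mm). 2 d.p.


Track stiffness k = P / y
k = 102 / 0.65
k = 156.92 kN/mm

156.92


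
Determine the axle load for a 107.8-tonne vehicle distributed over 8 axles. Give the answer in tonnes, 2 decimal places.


Load per axle = total weight / number of axles
Load = 107.8 / 8
Load = 13.48 tonnes

13.48


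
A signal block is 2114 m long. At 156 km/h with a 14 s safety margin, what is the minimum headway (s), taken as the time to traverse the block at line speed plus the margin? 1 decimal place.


V = 156 / 3.6 = 43.3333 m/s
Block traversal time = 2114 / 43.3333 = 48.7846 s
Headway = 48.7846 + 14
Headway = 62.8 s

62.8


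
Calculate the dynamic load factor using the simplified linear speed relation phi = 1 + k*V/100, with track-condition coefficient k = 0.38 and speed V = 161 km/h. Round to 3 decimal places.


phi = 1 + k * V / 100
phi = 1 + 0.38 * 161 / 100
phi = 1 + 0.6118
phi = 1.612

1.612


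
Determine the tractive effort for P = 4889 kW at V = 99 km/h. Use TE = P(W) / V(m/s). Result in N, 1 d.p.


Convert: P = 4889 kW = 4889000 W
V = 99 / 3.6 = 27.5 m/s
TE = 4889000 / 27.5
TE = 177781.8 N

177781.8


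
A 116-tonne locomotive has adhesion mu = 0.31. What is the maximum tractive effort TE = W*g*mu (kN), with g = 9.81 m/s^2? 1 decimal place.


TE_max = W * g * mu
TE_max = 116 * 9.81 * 0.31
TE_max = 1137.96 * 0.31
TE_max = 352.8 kN

352.8


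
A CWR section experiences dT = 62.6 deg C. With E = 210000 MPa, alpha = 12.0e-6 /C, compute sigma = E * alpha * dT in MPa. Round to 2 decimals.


sigma = E * alpha * dT
sigma = 210000 * 12.0e-6 * 62.6
sigma = 2.52 * 62.6
sigma = 157.75 MPa

157.75


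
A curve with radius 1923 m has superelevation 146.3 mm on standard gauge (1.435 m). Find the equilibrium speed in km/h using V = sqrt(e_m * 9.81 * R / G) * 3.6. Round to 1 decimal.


Convert cant: e = 146.3 mm = 0.1463 m
V_ms = sqrt(0.1463 * 9.81 * 1923 / 1.435)
V_ms = sqrt(1923.272034) = 43.8551 m/s
V = 43.8551 * 3.6 = 157.9 km/h

157.9


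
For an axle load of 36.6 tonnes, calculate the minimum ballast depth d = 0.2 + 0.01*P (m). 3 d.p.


d = 0.2 + 0.01 * 36.6
d = 0.2 + 0.366
d = 0.566 m

0.566


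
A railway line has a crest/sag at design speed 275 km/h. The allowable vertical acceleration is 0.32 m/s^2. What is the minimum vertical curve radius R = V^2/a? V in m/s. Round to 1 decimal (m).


Convert speed: V = 275 / 3.6 = 76.3889 m/s
V^2 = 5835.2623 m^2/s^2
R_v = 5835.2623 / 0.32
R_v = 18235.2 m

18235.2


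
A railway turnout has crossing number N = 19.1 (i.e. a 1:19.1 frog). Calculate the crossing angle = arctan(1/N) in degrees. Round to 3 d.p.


1/N = 1/19.1 = 0.052356
angle = arctan(0.052356) = 0.052308 rad
angle = 0.052308 * 180/pi = 2.997 degrees

2.997


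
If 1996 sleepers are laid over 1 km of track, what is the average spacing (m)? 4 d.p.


Spacing = 1000 m / number of sleepers
Spacing = 1000 / 1996
Spacing = 0.5010 m

0.5010


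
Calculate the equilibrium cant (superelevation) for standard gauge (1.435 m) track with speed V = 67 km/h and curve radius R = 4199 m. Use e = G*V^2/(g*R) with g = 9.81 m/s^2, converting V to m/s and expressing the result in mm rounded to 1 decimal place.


Convert speed: V = 67 / 3.6 = 18.6111 m/s
Apply formula: e = 1.435 * 18.6111^2 / (9.81 * 4199)
e = 1.435 * 346.3735 / 41192.19
e = 0.012067 m = 12.1 mm

12.1


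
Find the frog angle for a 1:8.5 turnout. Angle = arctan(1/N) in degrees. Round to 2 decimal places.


1/N = 1/8.5 = 0.117647
angle = arctan(0.117647) = 0.117109 rad
angle = 0.117109 * 180/pi = 6.71 degrees

6.71


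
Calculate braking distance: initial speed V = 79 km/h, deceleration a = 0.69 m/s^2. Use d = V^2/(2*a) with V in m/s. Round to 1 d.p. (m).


Convert speed: V = 79 / 3.6 = 21.9444 m/s
V^2 = 481.5586
d = 481.5586 / (2 * 0.69)
d = 481.5586 / 1.38
d = 349.0 m

349.0


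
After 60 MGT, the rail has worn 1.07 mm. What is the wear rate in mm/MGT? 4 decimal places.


Wear rate = total wear / cumulative tonnage
Rate = 1.07 / 60
Rate = 0.0178 mm/MGT

0.0178


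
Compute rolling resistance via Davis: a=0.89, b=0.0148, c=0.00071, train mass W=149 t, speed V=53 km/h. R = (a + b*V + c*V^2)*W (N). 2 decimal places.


b*V = 0.0148 * 53 = 0.7844
c*V^2 = 0.00071 * 2809 = 1.99439
R_per_t = 0.89 + 0.7844 + 1.99439 = 3.66879 N/t
R_total = 3.66879 * 149 = 546.65 N

546.65


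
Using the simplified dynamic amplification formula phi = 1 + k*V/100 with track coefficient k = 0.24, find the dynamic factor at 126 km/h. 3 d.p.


phi = 1 + k * V / 100
phi = 1 + 0.24 * 126 / 100
phi = 1 + 0.3024
phi = 1.302

1.302


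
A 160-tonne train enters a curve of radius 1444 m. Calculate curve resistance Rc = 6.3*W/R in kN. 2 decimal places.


Rc = 6.3 * W / R
Rc = 6.3 * 160 / 1444
Rc = 1008.0 / 1444
Rc = 0.70 kN

0.70


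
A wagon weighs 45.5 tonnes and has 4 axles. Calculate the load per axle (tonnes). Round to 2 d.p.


Load per axle = total weight / number of axles
Load = 45.5 / 4
Load = 11.38 tonnes

11.38


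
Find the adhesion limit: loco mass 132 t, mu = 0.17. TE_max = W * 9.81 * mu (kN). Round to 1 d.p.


TE_max = W * g * mu
TE_max = 132 * 9.81 * 0.17
TE_max = 1294.92 * 0.17
TE_max = 220.1 kN

220.1


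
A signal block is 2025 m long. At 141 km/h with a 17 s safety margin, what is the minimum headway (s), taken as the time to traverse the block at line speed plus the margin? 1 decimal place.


V = 141 / 3.6 = 39.1667 m/s
Block traversal time = 2025 / 39.1667 = 51.7021 s
Headway = 51.7021 + 17
Headway = 68.7 s

68.7


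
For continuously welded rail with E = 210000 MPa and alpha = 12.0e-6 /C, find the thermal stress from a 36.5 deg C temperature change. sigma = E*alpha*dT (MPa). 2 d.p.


sigma = E * alpha * dT
sigma = 210000 * 12.0e-6 * 36.5
sigma = 2.52 * 36.5
sigma = 91.98 MPa

91.98


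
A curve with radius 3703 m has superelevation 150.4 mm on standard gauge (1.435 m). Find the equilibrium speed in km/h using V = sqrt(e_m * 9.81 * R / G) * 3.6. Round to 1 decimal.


Convert cant: e = 150.4 mm = 0.1504 m
V_ms = sqrt(0.1504 * 9.81 * 3703 / 1.435)
V_ms = sqrt(3807.313639) = 61.7034 m/s
V = 61.7034 * 3.6 = 222.1 km/h

222.1


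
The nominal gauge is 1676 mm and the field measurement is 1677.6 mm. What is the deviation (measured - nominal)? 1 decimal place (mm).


Deviation = measured - nominal
Deviation = 1677.6 - 1676
Deviation = 1.6 mm

1.6


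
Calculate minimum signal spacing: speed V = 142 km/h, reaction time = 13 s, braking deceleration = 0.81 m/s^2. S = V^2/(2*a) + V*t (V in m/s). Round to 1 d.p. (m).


V = 142 / 3.6 = 39.4444 m/s
Braking distance = 39.4444^2 / (2*0.81) = 960.41 m
Sighting distance = 39.4444 * 13 = 512.7778 m
S = 960.41 + 512.7778 = 1473.2 m

1473.2


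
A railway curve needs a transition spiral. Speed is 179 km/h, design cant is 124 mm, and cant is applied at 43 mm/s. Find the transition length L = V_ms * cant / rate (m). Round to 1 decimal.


Convert speed: V = 179 / 3.6 = 49.7222 m/s
L = 49.7222 * 124 / 43
L = 6165.5556 / 43
L = 143.4 m

143.4


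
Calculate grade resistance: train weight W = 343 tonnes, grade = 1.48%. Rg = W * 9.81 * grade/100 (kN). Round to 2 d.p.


Rg = W * 9.81 * grade / 100
Rg = 343 * 9.81 * 1.48 / 100
Rg = 3364.83 * 0.0148
Rg = 49.80 kN

49.80


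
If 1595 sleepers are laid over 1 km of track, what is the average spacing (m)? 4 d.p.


Spacing = 1000 m / number of sleepers
Spacing = 1000 / 1595
Spacing = 0.6270 m

0.6270


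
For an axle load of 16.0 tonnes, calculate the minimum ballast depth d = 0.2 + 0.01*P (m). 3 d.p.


d = 0.2 + 0.01 * 16.0
d = 0.2 + 0.16
d = 0.360 m

0.360


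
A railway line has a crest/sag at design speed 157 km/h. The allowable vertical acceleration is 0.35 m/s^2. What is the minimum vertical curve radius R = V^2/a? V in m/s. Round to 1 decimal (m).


Convert speed: V = 157 / 3.6 = 43.6111 m/s
V^2 = 1901.929 m^2/s^2
R_v = 1901.929 / 0.35
R_v = 5434.1 m

5434.1


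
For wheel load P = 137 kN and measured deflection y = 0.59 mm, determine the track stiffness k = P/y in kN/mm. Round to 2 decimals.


Track stiffness k = P / y
k = 137 / 0.59
k = 232.20 kN/mm

232.20


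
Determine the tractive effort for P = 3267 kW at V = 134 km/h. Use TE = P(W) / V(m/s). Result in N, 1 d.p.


Convert: P = 3267 kW = 3267000 W
V = 134 / 3.6 = 37.2222 m/s
TE = 3267000 / 37.2222
TE = 87770.1 N

87770.1


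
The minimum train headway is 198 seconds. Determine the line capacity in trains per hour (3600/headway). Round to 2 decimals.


Capacity = 3600 / headway
Capacity = 3600 / 198
Capacity = 18.18 trains/hour

18.18


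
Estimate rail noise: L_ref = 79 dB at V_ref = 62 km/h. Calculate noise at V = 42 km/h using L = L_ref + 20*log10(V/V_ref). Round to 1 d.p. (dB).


V/V_ref = 42 / 62 = 0.677419
log10(0.677419) = -0.169142
20 * -0.169142 = -3.3828
L = 79 + -3.3828 = 75.6 dB

75.6


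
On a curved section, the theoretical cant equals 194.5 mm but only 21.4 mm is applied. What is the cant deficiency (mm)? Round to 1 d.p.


Cant deficiency = equilibrium cant - actual cant
CD = 194.5 - 21.4
CD = 173.1 mm

173.1


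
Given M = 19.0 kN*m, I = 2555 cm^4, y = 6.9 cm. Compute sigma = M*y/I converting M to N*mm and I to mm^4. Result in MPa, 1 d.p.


Convert units:
M = 19.0 kN*m = 19000000 N*mm
y = 6.9 cm = 69 mm
I = 2555 cm^4 = 25550000 mm^4
sigma = 19000000 * 69 / 25550000
sigma = 51.3 MPa

51.3


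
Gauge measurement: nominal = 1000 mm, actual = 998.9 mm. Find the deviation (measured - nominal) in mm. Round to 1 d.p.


Deviation = measured - nominal
Deviation = 998.9 - 1000
Deviation = -1.1 mm

-1.1


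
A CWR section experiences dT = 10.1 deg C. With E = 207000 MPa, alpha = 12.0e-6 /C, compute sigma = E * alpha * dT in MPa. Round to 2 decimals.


sigma = E * alpha * dT
sigma = 207000 * 12.0e-6 * 10.1
sigma = 2.484 * 10.1
sigma = 25.09 MPa

25.09


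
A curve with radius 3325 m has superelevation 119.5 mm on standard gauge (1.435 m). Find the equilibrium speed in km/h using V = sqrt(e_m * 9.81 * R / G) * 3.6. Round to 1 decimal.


Convert cant: e = 119.5 mm = 0.1195 m
V_ms = sqrt(0.1195 * 9.81 * 3325 / 1.435)
V_ms = sqrt(2716.293293) = 52.1181 m/s
V = 52.1181 * 3.6 = 187.6 km/h

187.6


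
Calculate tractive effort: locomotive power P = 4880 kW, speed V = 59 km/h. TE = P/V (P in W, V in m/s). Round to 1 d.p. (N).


Convert: P = 4880 kW = 4880000 W
V = 59 / 3.6 = 16.3889 m/s
TE = 4880000 / 16.3889
TE = 297762.7 N

297762.7


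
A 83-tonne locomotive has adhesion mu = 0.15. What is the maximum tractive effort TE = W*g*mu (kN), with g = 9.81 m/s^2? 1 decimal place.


TE_max = W * g * mu
TE_max = 83 * 9.81 * 0.15
TE_max = 814.23 * 0.15
TE_max = 122.1 kN

122.1


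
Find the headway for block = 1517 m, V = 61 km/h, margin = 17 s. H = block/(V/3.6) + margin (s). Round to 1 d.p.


V = 61 / 3.6 = 16.9444 m/s
Block traversal time = 1517 / 16.9444 = 89.5279 s
Headway = 89.5279 + 17
Headway = 106.5 s

106.5


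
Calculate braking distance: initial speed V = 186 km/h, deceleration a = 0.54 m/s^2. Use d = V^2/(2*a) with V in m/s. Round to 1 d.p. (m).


Convert speed: V = 186 / 3.6 = 51.6667 m/s
V^2 = 2669.4444
d = 2669.4444 / (2 * 0.54)
d = 2669.4444 / 1.08
d = 2471.7 m

2471.7


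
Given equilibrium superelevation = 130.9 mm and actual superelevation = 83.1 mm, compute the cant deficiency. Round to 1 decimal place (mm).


Cant deficiency = equilibrium cant - actual cant
CD = 130.9 - 83.1
CD = 47.8 mm

47.8


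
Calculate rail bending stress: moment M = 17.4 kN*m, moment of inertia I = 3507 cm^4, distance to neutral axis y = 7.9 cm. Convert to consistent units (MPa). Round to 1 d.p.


Convert units:
M = 17.4 kN*m = 17400000 N*mm
y = 7.9 cm = 79 mm
I = 3507 cm^4 = 35070000 mm^4
sigma = 17400000 * 79 / 35070000
sigma = 39.2 MPa

39.2


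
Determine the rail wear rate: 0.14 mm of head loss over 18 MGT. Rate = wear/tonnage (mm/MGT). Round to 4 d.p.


Wear rate = total wear / cumulative tonnage
Rate = 0.14 / 18
Rate = 0.0078 mm/MGT

0.0078


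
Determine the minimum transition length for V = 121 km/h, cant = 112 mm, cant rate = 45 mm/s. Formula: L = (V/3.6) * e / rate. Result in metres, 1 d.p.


Convert speed: V = 121 / 3.6 = 33.6111 m/s
L = 33.6111 * 112 / 45
L = 3764.4444 / 45
L = 83.7 m

83.7


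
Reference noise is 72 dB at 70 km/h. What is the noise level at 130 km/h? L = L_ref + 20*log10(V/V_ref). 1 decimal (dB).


V/V_ref = 130 / 70 = 1.857143
log10(1.857143) = 0.268845
20 * 0.268845 = 5.3769
L = 72 + 5.3769 = 77.4 dB

77.4


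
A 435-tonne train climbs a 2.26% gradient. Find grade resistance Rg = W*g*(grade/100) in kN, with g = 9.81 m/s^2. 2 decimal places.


Rg = W * 9.81 * grade / 100
Rg = 435 * 9.81 * 2.26 / 100
Rg = 4267.35 * 0.0226
Rg = 96.44 kN

96.44


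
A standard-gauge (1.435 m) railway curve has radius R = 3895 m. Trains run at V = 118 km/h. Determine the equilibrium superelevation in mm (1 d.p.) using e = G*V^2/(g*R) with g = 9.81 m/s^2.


Convert speed: V = 118 / 3.6 = 32.7778 m/s
Apply formula: e = 1.435 * 32.7778^2 / (9.81 * 3895)
e = 1.435 * 1074.3827 / 38209.95
e = 0.040349 m = 40.3 mm

40.3


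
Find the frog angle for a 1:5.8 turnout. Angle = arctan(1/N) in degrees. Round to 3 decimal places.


1/N = 1/5.8 = 0.172414
angle = arctan(0.172414) = 0.170735 rad
angle = 0.170735 * 180/pi = 9.782 degrees

9.782


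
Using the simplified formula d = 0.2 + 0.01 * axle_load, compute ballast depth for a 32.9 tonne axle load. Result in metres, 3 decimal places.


d = 0.2 + 0.01 * 32.9
d = 0.2 + 0.329
d = 0.529 m

0.529


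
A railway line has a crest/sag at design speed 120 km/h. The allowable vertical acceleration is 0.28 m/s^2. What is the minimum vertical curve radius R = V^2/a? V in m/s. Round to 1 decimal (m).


Convert speed: V = 120 / 3.6 = 33.3333 m/s
V^2 = 1111.1111 m^2/s^2
R_v = 1111.1111 / 0.28
R_v = 3968.3 m

3968.3


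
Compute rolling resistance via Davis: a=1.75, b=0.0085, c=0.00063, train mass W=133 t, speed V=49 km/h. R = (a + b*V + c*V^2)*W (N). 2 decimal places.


b*V = 0.0085 * 49 = 0.4165
c*V^2 = 0.00063 * 2401 = 1.51263
R_per_t = 1.75 + 0.4165 + 1.51263 = 3.67913 N/t
R_total = 3.67913 * 133 = 489.32 N

489.32


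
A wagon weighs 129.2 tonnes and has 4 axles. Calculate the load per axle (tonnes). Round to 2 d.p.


Load per axle = total weight / number of axles
Load = 129.2 / 4
Load = 32.30 tonnes

32.30


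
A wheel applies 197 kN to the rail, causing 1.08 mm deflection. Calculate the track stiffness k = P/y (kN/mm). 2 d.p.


Track stiffness k = P / y
k = 197 / 1.08
k = 182.41 kN/mm

182.41


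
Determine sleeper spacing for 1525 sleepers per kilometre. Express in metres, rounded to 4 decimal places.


Spacing = 1000 m / number of sleepers
Spacing = 1000 / 1525
Spacing = 0.6557 m

0.6557


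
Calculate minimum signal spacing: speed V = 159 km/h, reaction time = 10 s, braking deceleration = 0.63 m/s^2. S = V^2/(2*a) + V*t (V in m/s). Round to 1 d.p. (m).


V = 159 / 3.6 = 44.1667 m/s
Braking distance = 44.1667^2 / (2*0.63) = 1548.1702 m
Sighting distance = 44.1667 * 10 = 441.6667 m
S = 1548.1702 + 441.6667 = 1989.8 m

1989.8


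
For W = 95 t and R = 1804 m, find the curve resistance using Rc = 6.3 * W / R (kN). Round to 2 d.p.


Rc = 6.3 * W / R
Rc = 6.3 * 95 / 1804
Rc = 598.5 / 1804
Rc = 0.33 kN

0.33


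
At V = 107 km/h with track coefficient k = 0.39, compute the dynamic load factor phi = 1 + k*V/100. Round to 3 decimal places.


phi = 1 + k * V / 100
phi = 1 + 0.39 * 107 / 100
phi = 1 + 0.4173
phi = 1.417

1.417


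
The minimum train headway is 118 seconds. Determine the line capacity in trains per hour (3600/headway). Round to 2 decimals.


Capacity = 3600 / headway
Capacity = 3600 / 118
Capacity = 30.51 trains/hour

30.51


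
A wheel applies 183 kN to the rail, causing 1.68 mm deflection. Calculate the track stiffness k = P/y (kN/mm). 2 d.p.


Track stiffness k = P / y
k = 183 / 1.68
k = 108.93 kN/mm

108.93


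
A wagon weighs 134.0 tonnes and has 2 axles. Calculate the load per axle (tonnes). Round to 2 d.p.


Load per axle = total weight / number of axles
Load = 134.0 / 2
Load = 67.00 tonnes

67.00


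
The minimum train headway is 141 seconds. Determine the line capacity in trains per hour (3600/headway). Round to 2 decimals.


Capacity = 3600 / headway
Capacity = 3600 / 141
Capacity = 25.53 trains/hour

25.53


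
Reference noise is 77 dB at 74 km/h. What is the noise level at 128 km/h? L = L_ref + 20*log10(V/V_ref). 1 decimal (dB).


V/V_ref = 128 / 74 = 1.72973
log10(1.72973) = 0.237978
20 * 0.237978 = 4.7596
L = 77 + 4.7596 = 81.8 dB

81.8


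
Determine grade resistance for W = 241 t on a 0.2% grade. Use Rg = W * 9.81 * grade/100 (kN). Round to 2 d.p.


Rg = W * 9.81 * grade / 100
Rg = 241 * 9.81 * 0.2 / 100
Rg = 2364.21 * 0.002
Rg = 4.73 kN

4.73


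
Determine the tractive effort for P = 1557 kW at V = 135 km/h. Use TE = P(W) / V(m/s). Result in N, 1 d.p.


Convert: P = 1557 kW = 1557000 W
V = 135 / 3.6 = 37.5 m/s
TE = 1557000 / 37.5
TE = 41520.0 N

41520.0


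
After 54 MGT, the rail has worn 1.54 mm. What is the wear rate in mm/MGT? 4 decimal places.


Wear rate = total wear / cumulative tonnage
Rate = 1.54 / 54
Rate = 0.0285 mm/MGT

0.0285


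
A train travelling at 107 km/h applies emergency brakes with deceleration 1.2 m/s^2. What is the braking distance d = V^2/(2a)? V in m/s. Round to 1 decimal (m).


Convert speed: V = 107 / 3.6 = 29.7222 m/s
V^2 = 883.4105
d = 883.4105 / (2 * 1.2)
d = 883.4105 / 2.4
d = 368.1 m

368.1


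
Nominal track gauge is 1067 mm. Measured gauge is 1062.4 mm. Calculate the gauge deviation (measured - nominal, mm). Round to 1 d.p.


Deviation = measured - nominal
Deviation = 1062.4 - 1067
Deviation = -4.6 mm

-4.6


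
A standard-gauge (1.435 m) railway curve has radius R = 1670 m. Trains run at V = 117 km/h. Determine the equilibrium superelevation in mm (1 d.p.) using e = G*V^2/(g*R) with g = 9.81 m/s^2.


Convert speed: V = 117 / 3.6 = 32.5 m/s
Apply formula: e = 1.435 * 32.5^2 / (9.81 * 1670)
e = 1.435 * 1056.25 / 16382.7
e = 0.092519 m = 92.5 mm

92.5


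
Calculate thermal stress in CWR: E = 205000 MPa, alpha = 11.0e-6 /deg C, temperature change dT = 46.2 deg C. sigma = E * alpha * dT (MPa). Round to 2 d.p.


sigma = E * alpha * dT
sigma = 205000 * 11.0e-6 * 46.2
sigma = 2.255 * 46.2
sigma = 104.18 MPa

104.18


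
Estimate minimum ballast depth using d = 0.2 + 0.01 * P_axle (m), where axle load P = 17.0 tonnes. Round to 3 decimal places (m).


d = 0.2 + 0.01 * 17.0
d = 0.2 + 0.17
d = 0.370 m

0.370


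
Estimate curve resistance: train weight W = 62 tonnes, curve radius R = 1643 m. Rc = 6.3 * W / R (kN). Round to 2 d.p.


Rc = 6.3 * W / R
Rc = 6.3 * 62 / 1643
Rc = 390.6 / 1643
Rc = 0.24 kN

0.24


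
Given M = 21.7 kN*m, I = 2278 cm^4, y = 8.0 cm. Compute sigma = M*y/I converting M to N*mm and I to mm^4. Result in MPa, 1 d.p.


Convert units:
M = 21.7 kN*m = 21700000 N*mm
y = 8.0 cm = 80 mm
I = 2278 cm^4 = 22780000 mm^4
sigma = 21700000 * 80 / 22780000
sigma = 76.2 MPa

76.2


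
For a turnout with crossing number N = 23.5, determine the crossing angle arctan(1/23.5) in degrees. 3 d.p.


1/N = 1/23.5 = 0.042553
angle = arctan(0.042553) = 0.042528 rad
angle = 0.042528 * 180/pi = 2.437 degrees

2.437


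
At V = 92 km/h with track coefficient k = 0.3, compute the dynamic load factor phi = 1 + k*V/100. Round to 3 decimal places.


phi = 1 + k * V / 100
phi = 1 + 0.3 * 92 / 100
phi = 1 + 0.276
phi = 1.276

1.276


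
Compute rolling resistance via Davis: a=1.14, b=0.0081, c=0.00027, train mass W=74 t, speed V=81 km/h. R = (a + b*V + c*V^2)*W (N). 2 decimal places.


b*V = 0.0081 * 81 = 0.6561
c*V^2 = 0.00027 * 6561 = 1.77147
R_per_t = 1.14 + 0.6561 + 1.77147 = 3.56757 N/t
R_total = 3.56757 * 74 = 264.00 N

264.00


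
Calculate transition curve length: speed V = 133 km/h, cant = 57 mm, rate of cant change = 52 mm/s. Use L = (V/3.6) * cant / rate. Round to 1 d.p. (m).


Convert speed: V = 133 / 3.6 = 36.9444 m/s
L = 36.9444 * 57 / 52
L = 2105.8333 / 52
L = 40.5 m

40.5


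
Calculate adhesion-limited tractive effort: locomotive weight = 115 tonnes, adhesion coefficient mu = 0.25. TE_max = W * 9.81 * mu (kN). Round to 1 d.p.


TE_max = W * g * mu
TE_max = 115 * 9.81 * 0.25
TE_max = 1128.15 * 0.25
TE_max = 282.0 kN

282.0


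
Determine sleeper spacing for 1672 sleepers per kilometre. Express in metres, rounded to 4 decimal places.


Spacing = 1000 m / number of sleepers
Spacing = 1000 / 1672
Spacing = 0.5981 m

0.5981


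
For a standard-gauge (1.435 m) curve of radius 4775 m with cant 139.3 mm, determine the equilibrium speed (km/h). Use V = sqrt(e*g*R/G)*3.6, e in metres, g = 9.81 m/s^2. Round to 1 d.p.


Convert cant: e = 139.3 mm = 0.1393 m
V_ms = sqrt(0.1393 * 9.81 * 4775 / 1.435)
V_ms = sqrt(4547.174268) = 67.4327 m/s
V = 67.4327 * 3.6 = 242.8 km/h

242.8


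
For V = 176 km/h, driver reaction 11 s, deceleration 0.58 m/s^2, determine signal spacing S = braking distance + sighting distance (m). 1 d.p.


V = 176 / 3.6 = 48.8889 m/s
Braking distance = 48.8889^2 / (2*0.58) = 2060.4513 m
Sighting distance = 48.8889 * 11 = 537.7778 m
S = 2060.4513 + 537.7778 = 2598.2 m

2598.2


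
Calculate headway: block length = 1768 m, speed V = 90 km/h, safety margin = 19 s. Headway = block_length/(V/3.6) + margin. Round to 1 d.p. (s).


V = 90 / 3.6 = 25.0 m/s
Block traversal time = 1768 / 25.0 = 70.72 s
Headway = 70.72 + 19
Headway = 89.7 s

89.7


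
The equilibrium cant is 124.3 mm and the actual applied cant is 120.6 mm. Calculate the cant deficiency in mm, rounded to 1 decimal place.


Cant deficiency = equilibrium cant - actual cant
CD = 124.3 - 120.6
CD = 3.7 mm

3.7


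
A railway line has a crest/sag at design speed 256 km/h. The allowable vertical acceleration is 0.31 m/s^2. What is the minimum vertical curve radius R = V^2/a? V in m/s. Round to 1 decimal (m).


Convert speed: V = 256 / 3.6 = 71.1111 m/s
V^2 = 5056.7901 m^2/s^2
R_v = 5056.7901 / 0.31
R_v = 16312.2 m

16312.2
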